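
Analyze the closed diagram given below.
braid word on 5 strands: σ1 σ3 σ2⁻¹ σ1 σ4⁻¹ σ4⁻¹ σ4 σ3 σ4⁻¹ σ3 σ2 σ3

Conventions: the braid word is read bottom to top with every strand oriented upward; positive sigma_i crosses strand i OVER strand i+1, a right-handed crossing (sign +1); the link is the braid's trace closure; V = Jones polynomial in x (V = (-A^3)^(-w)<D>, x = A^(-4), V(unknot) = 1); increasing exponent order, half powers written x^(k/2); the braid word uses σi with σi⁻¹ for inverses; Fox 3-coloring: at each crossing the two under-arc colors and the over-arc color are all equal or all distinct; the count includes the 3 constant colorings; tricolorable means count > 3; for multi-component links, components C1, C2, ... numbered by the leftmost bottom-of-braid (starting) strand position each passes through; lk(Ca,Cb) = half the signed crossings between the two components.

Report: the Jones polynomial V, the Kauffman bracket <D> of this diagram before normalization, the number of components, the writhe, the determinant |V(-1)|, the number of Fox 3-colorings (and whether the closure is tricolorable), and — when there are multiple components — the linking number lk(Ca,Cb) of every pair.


Jones polynomial: V(x) = x^-1 - 2 + 4x - 5x^2 + 6x^3 - 5x^4 + 4x^5 - 3x^6 + x^7
<D> = A^-16 - 3A^-12 + 4A^-8 - 5A^-4 + 6 - 5A^4 + 4A^8 - 2A^12 + A^16; writhe +4
components 1, writhe +4 (12 crossings)
3-colorings: 3 of 3^12, det 31 — not tricolorable
note: w = +4 shifts under R1 moves; the (-A^3)^(-4) factor cancels that in V


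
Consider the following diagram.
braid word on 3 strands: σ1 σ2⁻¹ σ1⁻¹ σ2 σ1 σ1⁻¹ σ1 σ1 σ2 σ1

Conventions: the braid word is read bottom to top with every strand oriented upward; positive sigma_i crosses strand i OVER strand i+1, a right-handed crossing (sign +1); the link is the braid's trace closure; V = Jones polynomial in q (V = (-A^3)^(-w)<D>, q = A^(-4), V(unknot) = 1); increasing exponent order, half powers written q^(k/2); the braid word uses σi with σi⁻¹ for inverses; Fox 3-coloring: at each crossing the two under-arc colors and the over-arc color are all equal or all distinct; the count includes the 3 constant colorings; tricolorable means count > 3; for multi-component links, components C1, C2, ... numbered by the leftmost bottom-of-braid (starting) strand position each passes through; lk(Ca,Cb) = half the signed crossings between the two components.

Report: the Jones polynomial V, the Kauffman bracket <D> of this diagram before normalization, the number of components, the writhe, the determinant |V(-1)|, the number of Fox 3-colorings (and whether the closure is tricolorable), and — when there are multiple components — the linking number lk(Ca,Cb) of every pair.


Jones polynomial: V(q) = q + q^3 - q^4
<D> = -A^-4 + 1 + A^8; writhe +4
components 1, writhe +4 (10 crossings)
3-colorings: 9 of 3^10, det 3 — tricolorable
note: det 3 = |V(-1)|; divisible by 3, so tricolorable


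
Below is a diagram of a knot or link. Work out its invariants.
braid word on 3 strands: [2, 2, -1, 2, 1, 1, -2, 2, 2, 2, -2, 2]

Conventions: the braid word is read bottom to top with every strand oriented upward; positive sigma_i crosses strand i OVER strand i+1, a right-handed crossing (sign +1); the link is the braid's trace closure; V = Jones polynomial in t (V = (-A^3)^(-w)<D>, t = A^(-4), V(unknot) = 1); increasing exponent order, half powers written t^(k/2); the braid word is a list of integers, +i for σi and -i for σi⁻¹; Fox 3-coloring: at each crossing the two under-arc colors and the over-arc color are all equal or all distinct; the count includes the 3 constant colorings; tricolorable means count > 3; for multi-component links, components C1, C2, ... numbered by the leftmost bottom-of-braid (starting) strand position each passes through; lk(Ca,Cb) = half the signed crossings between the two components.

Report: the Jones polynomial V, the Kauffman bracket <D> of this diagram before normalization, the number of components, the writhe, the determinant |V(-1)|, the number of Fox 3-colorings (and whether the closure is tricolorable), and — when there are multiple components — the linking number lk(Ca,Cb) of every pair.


V = t^2 - t^3 + 2t^4 - 2t^5 + 3t^6 - 2t^7 + t^8 - t^9
<D> = -A^-18 + A^-14 - 2A^-10 + 3A^-6 - 2A^-2 + 2A^2 - A^6 + A^10 (w = +6)
1 component over 12 crossings, w = +6
3 Fox colorings among 3^12, |V(-1)| = 13: not tricolorable
why: V spans 7 powers of t: at least 7 crossings in any diagram


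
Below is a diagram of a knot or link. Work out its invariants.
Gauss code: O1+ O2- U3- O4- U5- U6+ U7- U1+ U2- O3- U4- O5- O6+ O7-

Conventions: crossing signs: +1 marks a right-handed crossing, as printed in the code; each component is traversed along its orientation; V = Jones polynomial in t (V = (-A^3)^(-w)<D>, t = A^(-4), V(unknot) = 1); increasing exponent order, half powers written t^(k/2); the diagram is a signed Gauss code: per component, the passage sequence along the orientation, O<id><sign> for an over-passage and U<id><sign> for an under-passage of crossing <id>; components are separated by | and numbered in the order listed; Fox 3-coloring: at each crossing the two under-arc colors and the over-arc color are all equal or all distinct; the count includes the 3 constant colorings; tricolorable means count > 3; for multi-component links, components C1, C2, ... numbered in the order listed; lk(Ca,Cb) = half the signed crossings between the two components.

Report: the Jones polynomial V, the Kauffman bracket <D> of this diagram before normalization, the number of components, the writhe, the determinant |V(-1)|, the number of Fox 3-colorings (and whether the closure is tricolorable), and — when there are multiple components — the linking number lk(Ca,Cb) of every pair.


Jones polynomial: V(t) = -t^-4 + t^-3 + t^-1
<D> = -A^-5 - A^3 + A^7; writhe -3
components 1, writhe -3 (7 crossings)
3-colorings: 9 of 3^7, det 3 — tricolorable
note: det 3 = |V(-1)|; divisible by 3, so tricolorable


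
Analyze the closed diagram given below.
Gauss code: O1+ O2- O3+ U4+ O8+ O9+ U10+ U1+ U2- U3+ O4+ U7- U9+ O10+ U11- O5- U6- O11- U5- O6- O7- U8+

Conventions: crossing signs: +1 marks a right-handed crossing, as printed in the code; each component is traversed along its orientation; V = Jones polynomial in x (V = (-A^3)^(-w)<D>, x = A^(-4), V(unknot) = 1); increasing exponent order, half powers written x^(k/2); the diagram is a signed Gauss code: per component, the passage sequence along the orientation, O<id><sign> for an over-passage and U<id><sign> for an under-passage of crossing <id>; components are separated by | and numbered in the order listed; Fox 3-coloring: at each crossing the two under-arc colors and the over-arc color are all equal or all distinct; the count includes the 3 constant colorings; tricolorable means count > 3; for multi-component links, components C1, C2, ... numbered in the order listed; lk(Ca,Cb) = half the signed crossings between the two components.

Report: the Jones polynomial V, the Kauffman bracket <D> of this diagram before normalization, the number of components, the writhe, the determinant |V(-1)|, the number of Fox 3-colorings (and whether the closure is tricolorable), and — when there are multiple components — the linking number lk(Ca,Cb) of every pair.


V(x) = -x^-3 + 2x^-2 - 3x^-1 + 4 - 3x + 4x^2 - 2x^3 + x^4 - x^5
bracket: A^-17 - A^-13 + 2A^-9 - 4A^-5 + 3A^-1 - 4A^3 + 3A^7 - 2A^11 + A^15, w = +1
1 component, writhe +1, over 11 crossings
det 21, colorings 9 of 3^11 — tricolorable
observation: w = +1 (over 11 crossings) is diagram-only; (-A^3)^(-1) removes it from V


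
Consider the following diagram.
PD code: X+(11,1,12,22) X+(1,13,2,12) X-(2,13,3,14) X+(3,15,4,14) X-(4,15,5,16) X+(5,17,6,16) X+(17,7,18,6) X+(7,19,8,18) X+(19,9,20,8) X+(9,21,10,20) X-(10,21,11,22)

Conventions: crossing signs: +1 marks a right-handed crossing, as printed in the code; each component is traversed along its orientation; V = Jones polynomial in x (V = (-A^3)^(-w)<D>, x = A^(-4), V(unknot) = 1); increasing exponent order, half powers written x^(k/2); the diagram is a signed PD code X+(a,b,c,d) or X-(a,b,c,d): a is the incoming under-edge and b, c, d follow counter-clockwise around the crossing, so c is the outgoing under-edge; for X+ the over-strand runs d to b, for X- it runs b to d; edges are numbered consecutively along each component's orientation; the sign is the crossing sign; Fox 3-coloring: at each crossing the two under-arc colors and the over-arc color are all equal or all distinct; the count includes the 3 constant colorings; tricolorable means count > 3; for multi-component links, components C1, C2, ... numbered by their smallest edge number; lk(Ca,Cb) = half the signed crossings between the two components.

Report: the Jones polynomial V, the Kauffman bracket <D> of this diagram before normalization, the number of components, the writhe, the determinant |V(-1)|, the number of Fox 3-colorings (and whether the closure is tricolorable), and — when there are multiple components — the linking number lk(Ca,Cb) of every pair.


V(x) = x^2 + x^4 - x^5 + x^6 - x^7
bracket: A^-13 - A^-9 + A^-5 - A^-1 - A^7, w = +5
1 component, writhe +5, over 11 crossings
det 5, colorings 3 of 3^11 — not tricolorable
observation: the span of V is 5, forcing >= 5 crossings in any diagram


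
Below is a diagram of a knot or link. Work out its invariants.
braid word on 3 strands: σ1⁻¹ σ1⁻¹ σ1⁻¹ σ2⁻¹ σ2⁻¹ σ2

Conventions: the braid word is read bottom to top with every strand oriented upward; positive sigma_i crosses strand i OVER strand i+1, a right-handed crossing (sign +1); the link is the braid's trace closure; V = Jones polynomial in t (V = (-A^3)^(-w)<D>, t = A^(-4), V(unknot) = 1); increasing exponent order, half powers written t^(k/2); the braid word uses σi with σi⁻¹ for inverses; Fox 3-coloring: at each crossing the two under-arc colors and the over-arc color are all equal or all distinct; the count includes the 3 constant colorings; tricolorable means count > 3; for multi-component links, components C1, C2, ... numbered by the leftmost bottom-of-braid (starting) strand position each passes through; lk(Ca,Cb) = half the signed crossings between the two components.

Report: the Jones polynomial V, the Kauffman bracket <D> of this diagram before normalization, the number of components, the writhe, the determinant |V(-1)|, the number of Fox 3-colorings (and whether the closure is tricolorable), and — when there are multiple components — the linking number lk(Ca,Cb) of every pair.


Jones polynomial: V(t) = -t^-4 + t^-3 + t^-1
<D> = A^-8 + 1 - A^4; writhe -4
components 1, writhe -4 (6 crossings)
3-colorings: 9 of 3^6, det 3 — tricolorable
note: det 3 = |V(-1)|; divisible by 3, so tricolorable


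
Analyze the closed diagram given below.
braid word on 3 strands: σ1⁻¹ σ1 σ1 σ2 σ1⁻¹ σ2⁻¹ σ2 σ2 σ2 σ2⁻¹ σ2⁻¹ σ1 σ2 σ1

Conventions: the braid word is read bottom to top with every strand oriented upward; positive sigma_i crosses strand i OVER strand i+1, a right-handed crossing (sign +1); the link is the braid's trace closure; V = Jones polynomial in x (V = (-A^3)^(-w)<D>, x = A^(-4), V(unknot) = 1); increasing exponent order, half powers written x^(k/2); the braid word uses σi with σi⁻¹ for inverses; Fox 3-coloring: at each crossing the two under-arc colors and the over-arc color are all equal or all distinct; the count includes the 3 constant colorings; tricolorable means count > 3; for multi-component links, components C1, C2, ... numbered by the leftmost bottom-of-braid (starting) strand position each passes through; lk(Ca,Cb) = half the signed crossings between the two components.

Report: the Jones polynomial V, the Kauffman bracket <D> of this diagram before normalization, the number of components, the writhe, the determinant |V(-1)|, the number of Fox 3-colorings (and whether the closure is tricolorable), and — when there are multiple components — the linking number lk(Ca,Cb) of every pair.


Jones polynomial: V(x) = x + 2x^3 + x^5
<D> = A^-8 + 2 + A^8; writhe +4
components 3, writhe +4 (14 crossings)
linking number lk(C1,C2) = +1
lk(C1,C3): +1
lk(C2,C3) = 0
3-colorings: 3 of 3^14, det 4 — not tricolorable
note: w = +4 (over 14 crossings) is diagram-only; (-A^3)^(-4) removes it from V


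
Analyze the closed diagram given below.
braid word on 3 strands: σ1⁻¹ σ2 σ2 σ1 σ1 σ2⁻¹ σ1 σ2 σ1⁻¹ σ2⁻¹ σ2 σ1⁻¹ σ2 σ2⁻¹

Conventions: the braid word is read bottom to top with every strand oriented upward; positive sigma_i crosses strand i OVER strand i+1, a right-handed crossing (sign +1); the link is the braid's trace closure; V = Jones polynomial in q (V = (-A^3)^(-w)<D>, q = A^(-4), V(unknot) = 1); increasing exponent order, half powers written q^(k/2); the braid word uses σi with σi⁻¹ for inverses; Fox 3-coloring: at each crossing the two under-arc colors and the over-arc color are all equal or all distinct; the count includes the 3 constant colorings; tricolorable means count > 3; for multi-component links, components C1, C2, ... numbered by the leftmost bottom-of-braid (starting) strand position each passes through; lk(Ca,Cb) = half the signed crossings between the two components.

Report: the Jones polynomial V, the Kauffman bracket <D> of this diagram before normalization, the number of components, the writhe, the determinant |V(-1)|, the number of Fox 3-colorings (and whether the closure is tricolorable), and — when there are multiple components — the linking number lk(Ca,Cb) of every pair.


V = q^-2 - 2q^-1 + 3 - 3q + 4q^2 - 3q^3 + 2q^4 - 2q^5 + q^6
<D> = A^-18 - 2A^-14 + 2A^-10 - 3A^-6 + 4A^-2 - 3A^2 + 3A^6 - 2A^10 + A^14 (w = +2)
1 component over 14 crossings, w = +2
9 Fox colorings among 3^14, |V(-1)| = 21: tricolorable
why: det 21 = |V(-1)|; divisible by 3, so tricolorable


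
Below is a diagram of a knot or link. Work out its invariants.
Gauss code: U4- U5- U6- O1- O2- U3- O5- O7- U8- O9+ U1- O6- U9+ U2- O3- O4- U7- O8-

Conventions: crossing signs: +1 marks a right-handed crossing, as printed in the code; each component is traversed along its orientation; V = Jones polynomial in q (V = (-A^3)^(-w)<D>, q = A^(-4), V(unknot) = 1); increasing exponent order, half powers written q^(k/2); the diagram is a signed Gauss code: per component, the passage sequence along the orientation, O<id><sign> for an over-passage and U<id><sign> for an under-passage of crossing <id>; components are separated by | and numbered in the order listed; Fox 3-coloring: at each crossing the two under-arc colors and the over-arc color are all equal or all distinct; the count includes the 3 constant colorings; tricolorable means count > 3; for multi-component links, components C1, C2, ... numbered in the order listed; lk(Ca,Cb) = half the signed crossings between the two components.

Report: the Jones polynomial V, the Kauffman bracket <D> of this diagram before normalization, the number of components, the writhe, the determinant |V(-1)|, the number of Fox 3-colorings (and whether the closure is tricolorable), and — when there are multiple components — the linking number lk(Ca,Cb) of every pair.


V = -q^-9 + q^-8 - 2q^-7 + 3q^-6 - 2q^-5 + 2q^-4 - q^-3 + q^-2
<D> = -A^-13 + A^-9 - 2A^-5 + 2A^-1 - 3A^3 + 2A^7 - A^11 + A^15 (w = -7)
1 component over 9 crossings, w = -7
3 Fox colorings among 3^9, |V(-1)| = 13: not tricolorable
why: w = -7 (over 9 crossings) is diagram-only; (-A^3)^(7) removes it from V


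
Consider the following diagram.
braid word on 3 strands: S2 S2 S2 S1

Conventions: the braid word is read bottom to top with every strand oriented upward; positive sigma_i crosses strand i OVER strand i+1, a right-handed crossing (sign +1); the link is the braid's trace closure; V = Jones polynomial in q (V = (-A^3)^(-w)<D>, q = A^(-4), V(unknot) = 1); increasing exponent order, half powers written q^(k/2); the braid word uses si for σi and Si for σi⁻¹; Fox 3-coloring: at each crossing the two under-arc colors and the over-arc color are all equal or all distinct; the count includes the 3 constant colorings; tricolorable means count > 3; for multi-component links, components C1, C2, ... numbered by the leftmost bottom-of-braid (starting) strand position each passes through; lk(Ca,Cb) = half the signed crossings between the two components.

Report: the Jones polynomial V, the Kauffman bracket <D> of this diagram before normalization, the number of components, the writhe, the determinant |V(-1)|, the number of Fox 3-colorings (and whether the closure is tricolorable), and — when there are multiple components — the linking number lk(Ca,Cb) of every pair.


V = -q^-4 + q^-3 + q^-1
<D> = A^-8 + 1 - A^4 (w = -4)
1 component over 4 crossings, w = -4
9 Fox colorings among 3^4, |V(-1)| = 3: tricolorable
why: the span of V is 3, forcing >= 3 crossings in any diagram


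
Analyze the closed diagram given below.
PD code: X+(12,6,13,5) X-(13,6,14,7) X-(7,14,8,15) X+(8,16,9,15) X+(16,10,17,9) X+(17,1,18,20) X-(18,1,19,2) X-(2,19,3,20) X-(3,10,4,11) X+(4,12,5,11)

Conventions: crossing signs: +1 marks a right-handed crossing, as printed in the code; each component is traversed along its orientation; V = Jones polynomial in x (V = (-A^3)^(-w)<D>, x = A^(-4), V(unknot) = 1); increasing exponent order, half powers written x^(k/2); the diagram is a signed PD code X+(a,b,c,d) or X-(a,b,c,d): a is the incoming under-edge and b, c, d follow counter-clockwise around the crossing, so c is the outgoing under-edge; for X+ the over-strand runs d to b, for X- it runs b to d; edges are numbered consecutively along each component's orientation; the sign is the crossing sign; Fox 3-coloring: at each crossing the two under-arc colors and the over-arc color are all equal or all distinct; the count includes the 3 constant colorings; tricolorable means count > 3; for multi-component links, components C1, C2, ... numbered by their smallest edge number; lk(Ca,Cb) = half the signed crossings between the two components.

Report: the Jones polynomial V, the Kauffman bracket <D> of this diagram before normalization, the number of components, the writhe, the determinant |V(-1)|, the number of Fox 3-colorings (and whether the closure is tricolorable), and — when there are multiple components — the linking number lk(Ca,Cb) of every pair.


V = 1
<D> = 1 (w = 0)
1 component over 10 crossings, w = 0
3 Fox colorings among 3^10, |V(-1)| = 1: not tricolorable
why: det 1 = |V(-1)|; not divisible by 3, so not tricolorable


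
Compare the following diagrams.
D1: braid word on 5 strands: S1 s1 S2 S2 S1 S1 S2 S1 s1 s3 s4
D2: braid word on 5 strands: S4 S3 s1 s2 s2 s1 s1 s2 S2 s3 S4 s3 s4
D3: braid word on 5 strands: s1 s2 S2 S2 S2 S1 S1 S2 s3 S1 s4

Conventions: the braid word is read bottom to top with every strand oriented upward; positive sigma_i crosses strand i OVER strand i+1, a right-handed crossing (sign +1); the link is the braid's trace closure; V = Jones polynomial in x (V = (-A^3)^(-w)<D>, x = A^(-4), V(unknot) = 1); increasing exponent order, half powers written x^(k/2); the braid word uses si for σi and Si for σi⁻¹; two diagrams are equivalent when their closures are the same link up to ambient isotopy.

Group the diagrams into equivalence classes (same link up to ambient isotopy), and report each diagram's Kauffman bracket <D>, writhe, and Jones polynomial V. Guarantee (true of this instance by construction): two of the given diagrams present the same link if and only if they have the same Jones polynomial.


equivalence classes: {D1, D3} | {D2}
D1 (bracket A^-3 + 2A^5 - A^9 + A^13 - A^17; 11 crossings at w = -3): V = x^(-13/2) - x^(-11/2) + x^(-9/2) - 2x^(-7/2) - x^(-3/2)
V(D2) = -x^(3/2) - 2x^(7/2) + x^(9/2) - x^(11/2) + x^(13/2)  [13 crossings, <D> = -A^-11 + A^-7 - A^-3 + 2A + A^9, w = +5]
V(D3) = x^(-13/2) - x^(-11/2) + x^(-9/2) - 2x^(-7/2) - x^(-3/2)  [11 crossings, <D> = A^-3 + 2A^5 - A^9 + A^13 - A^17, w = -3]
key observation: comparing 3 Jones polynomials yields 2 groups


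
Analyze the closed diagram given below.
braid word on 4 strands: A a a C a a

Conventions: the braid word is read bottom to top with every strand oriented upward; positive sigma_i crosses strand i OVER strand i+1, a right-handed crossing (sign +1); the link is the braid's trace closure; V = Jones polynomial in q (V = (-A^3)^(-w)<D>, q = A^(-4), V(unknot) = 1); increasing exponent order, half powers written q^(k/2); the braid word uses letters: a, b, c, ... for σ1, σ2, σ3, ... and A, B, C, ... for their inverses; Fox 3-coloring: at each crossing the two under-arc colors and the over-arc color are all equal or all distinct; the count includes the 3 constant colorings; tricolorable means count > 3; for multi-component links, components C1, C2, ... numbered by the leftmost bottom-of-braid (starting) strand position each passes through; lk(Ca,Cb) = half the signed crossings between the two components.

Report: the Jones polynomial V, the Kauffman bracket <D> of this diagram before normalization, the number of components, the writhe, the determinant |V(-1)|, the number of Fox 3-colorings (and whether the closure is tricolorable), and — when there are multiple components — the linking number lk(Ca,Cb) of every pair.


V = -q^(1/2) - q^(3/2) - q^(5/2) + q^(9/2)
<D> = A^-12 - A^-4 - 1 - A^4 (w = +2)
2 components over 6 crossings, w = +2
lk(C1,C2): 0
27 Fox colorings among 3^6, |V(-1)| = 0: tricolorable
why: |V(-1)| = 0: so tricolorable, since 3 divides 0


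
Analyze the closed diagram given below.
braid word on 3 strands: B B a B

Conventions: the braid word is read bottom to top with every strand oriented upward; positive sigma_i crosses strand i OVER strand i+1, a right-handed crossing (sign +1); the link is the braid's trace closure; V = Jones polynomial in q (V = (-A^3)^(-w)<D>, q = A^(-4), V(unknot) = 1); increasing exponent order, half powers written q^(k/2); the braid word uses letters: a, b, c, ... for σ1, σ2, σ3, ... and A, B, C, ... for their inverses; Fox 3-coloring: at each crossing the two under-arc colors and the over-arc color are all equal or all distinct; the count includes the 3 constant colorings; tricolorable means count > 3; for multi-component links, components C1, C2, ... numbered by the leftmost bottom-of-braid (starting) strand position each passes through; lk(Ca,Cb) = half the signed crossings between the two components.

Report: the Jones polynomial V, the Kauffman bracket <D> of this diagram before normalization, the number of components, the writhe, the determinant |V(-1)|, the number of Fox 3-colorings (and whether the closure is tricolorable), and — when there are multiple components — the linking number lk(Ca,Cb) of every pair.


V(q) = -q^-4 + q^-3 + q^-1
bracket: A^-2 + A^6 - A^10, w = -2
1 component, writhe -2, over 4 crossings
det 3, colorings 9 of 3^4 — tricolorable
observation: w = -2 (over 4 crossings) is diagram-only; (-A^3)^(2) removes it from V


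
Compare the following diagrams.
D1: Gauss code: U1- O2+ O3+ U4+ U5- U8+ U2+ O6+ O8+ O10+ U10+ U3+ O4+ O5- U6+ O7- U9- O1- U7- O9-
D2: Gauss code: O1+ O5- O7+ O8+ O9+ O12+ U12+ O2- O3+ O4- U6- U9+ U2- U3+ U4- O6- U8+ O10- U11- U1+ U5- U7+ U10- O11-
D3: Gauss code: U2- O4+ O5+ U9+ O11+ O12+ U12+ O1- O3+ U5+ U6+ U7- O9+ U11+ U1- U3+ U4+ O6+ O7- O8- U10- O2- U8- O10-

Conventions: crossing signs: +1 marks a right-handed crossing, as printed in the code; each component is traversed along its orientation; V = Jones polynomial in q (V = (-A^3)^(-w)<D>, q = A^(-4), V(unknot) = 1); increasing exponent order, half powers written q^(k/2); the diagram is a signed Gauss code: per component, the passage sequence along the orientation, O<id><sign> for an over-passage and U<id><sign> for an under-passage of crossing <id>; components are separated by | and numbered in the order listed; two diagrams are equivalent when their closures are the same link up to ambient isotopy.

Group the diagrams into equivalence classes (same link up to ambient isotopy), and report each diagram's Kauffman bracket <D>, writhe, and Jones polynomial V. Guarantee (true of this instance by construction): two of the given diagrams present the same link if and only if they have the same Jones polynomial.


equivalence classes: {D1, D3} | {D2}
D1 (bracket -A^-6 + A^-2 - A^2 + 3A^6 - A^10 + A^14 - A^18; 10 crossings at w = +2): V = -q^-3 + q^-2 - q^-1 + 3 - q + q^2 - q^3
D2 (bracket 1; 12 crossings at w = 0): V = 1
V(D3) = -q^-3 + q^-2 - q^-1 + 3 - q + q^2 - q^3  [12 crossings, <D> = -A^-6 + A^-2 - A^2 + 3A^6 - A^10 + A^14 - A^18, w = +2]
key observation: 2 values of V(q) split the 3 diagrams


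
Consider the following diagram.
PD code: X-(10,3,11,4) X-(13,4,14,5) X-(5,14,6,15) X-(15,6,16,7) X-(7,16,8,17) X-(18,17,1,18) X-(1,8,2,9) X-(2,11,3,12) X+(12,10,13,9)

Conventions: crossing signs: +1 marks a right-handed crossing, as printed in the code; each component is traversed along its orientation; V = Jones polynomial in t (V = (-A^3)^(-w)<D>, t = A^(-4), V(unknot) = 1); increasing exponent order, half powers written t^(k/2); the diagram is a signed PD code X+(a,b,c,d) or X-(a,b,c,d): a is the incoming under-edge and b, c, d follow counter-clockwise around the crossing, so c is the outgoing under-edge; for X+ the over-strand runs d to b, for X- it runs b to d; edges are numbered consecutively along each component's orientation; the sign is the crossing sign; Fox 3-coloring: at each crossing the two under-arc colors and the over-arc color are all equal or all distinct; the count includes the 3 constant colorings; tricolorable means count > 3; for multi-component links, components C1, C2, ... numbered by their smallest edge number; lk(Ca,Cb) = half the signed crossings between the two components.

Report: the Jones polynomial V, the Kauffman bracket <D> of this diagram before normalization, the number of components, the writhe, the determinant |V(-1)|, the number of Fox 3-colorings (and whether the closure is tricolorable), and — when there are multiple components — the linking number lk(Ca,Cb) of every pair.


Jones polynomial: V(t) = -t^-9 + t^-8 - 2t^-7 + 3t^-6 - 2t^-5 + 2t^-4 - t^-3 + t^-2
<D> = -A^-13 + A^-9 - 2A^-5 + 2A^-1 - 3A^3 + 2A^7 - A^11 + A^15; writhe -7
components 1, writhe -7 (9 crossings)
3-colorings: 3 of 3^9, det 13 — not tricolorable
note: the span of V is 7, forcing >= 7 crossings in any diagram


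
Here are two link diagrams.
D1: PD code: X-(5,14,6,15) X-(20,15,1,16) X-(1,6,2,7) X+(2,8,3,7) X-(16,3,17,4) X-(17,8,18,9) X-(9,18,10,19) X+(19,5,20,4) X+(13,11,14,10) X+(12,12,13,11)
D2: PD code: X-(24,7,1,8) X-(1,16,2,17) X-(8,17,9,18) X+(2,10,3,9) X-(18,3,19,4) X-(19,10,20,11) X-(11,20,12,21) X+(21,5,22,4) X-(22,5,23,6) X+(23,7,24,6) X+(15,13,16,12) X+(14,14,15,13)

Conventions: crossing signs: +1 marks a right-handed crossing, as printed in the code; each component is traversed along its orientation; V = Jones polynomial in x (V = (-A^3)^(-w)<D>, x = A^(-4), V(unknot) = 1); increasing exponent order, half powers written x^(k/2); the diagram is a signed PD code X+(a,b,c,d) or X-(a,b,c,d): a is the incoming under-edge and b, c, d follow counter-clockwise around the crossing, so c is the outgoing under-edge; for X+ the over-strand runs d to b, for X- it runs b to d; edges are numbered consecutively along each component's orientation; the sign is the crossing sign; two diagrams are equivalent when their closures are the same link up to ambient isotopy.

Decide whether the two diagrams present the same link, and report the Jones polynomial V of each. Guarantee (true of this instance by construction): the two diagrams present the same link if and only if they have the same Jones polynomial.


same link: yes
V(D1) = -x^-6 + x^-5 - x^-4 + 2x^-3 - x^-2 + x^-1  [10 crossings, <D> = A^-2 - A^2 + 2A^6 - A^10 + A^14 - A^18, w = -2]
V(D2) = -x^-6 + x^-5 - x^-4 + 2x^-3 - x^-2 + x^-1  [12 crossings, <D> = A^-2 - A^2 + 2A^6 - A^10 + A^14 - A^18, w = -2]
insight: one V(x) for all 2 diagrams — one class (guaranteed)


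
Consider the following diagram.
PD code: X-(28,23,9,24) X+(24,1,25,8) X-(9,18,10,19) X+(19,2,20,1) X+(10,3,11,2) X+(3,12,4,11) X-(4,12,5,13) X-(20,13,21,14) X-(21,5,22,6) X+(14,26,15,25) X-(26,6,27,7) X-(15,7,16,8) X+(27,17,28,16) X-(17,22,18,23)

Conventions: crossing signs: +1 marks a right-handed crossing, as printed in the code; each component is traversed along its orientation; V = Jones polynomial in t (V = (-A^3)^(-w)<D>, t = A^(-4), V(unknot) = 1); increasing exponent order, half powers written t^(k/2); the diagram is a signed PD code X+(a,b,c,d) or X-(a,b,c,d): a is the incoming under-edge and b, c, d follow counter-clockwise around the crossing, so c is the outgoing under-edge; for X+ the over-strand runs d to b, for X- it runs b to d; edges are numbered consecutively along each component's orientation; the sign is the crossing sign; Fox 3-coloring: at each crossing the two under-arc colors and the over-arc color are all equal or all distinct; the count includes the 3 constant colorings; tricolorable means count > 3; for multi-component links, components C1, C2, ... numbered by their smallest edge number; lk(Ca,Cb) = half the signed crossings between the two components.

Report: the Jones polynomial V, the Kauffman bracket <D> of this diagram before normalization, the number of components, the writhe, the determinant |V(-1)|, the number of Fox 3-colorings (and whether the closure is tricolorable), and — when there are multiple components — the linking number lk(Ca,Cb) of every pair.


V(t) = -t^(-1/2) - t^(1/2)
bracket: -A^-8 - A^-4, w = -2
2 components, writhe -2, over 14 crossings
lk(C1,C2) = 0
det 0, colorings 9 of 3^14 — tricolorable
observation: summing lk over 1 pair gives 0


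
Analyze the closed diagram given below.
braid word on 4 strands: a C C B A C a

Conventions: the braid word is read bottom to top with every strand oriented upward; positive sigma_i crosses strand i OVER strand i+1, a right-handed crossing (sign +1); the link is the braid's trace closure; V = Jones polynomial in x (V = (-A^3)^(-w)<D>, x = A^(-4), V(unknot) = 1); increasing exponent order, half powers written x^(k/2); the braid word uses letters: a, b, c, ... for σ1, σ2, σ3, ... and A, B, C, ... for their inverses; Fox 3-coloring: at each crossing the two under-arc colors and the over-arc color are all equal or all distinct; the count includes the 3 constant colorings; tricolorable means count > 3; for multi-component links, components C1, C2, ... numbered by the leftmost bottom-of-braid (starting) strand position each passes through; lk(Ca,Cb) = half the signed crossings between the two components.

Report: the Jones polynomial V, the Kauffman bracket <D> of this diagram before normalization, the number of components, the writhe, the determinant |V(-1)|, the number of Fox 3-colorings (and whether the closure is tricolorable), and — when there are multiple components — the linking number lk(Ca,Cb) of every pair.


V = -x^-4 + x^-3 + x^-1
<D> = -A^-5 - A^3 + A^7 (w = -3)
1 component over 7 crossings, w = -3
9 Fox colorings among 3^7, |V(-1)| = 3: tricolorable
why: w = -3 (over 7 crossings) is diagram-only; (-A^3)^(3) removes it from V


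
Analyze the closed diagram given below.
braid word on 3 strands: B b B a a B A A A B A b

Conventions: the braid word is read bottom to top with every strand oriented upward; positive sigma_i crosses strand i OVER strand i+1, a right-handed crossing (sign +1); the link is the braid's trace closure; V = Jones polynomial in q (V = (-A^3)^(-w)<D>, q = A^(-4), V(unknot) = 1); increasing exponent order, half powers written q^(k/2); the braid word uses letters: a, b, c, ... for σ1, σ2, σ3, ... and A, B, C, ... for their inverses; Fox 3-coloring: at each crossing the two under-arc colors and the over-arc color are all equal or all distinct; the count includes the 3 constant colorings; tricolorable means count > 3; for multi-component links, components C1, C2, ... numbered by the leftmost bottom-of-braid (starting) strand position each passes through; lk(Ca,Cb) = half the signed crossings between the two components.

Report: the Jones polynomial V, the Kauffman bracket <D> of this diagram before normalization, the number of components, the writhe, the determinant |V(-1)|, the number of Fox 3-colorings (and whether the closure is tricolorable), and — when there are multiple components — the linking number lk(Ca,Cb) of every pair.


Jones polynomial: V(q) = -q^-6 + q^-5 - q^-4 + 2q^-3 - q^-2 + q^-1
<D> = A^-8 - A^-4 + 2 - A^4 + A^8 - A^12; writhe -4
components 1, writhe -4 (12 crossings)
3-colorings: 3 of 3^12, det 7 — not tricolorable
note: the span of V is 5, forcing >= 5 crossings in any diagram


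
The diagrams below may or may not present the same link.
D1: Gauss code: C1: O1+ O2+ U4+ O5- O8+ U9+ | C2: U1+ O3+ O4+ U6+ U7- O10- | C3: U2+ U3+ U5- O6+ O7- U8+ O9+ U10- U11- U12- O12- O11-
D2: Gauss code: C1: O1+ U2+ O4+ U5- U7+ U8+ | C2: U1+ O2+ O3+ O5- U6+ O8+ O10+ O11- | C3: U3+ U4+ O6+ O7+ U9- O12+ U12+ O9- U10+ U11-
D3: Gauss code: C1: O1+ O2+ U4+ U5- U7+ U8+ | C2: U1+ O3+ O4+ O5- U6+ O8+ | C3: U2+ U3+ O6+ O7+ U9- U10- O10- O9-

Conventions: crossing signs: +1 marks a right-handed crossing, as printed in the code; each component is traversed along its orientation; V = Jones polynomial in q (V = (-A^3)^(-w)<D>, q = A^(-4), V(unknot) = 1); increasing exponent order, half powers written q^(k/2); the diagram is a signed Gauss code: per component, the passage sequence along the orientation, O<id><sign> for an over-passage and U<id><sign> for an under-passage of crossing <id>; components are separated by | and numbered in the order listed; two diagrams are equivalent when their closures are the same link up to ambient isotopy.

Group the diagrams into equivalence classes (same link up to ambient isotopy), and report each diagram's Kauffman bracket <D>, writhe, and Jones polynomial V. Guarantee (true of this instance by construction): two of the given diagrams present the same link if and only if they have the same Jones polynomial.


classes: {D1} | {D2, D3}
V(D1) = q + 2q^3 + q^5  [12 crossings, <D> = A^-14 + 2A^-6 + A^2, w = +2]
V(D2) = q^2 + q^4 + 2q^6  (w +6, c 12, <D> = 2A^-6 + A^2 + A^10)
V(D3) = q^2 + q^4 + 2q^6  [10 crossings, <D> = 2A^-12 + A^-4 + A^4, w = +4]
note: 2 values of V(q) split the 3 diagrams


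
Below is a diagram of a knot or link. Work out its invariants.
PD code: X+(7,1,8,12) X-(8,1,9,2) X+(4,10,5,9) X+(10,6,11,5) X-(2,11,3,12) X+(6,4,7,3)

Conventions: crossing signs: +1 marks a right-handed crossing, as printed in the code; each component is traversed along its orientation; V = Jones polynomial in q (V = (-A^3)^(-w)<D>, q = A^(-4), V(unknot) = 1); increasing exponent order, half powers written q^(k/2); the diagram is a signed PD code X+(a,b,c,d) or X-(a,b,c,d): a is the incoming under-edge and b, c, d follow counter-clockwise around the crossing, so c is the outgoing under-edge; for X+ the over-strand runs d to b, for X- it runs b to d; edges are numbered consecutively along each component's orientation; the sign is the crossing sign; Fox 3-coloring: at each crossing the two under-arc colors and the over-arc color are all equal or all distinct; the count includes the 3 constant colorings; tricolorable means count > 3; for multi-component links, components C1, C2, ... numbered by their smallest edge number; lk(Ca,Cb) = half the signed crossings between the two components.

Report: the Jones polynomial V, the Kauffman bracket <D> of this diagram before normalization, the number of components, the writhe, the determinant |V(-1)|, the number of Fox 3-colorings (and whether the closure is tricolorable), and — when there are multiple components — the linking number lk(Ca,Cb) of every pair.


V = q + q^3 - q^4
<D> = -A^-10 + A^-6 + A^2 (w = +2)
1 component over 6 crossings, w = +2
9 Fox colorings among 3^6, |V(-1)| = 3: tricolorable
why: V spans 3 powers of q: at least 3 crossings in any diagram


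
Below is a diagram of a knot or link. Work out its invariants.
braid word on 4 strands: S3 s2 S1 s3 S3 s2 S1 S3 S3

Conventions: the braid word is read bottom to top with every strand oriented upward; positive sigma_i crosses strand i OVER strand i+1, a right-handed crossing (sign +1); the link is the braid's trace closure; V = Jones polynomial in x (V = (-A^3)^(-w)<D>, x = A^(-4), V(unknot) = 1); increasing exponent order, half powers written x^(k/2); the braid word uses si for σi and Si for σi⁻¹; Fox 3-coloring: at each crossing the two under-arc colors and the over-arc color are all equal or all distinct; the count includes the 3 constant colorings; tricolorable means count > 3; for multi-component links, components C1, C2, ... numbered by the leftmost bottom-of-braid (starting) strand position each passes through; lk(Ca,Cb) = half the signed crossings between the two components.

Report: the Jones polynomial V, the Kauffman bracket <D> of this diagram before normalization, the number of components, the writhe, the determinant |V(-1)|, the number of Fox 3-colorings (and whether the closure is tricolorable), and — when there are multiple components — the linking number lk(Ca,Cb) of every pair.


Jones polynomial: V(x) = -x^-6 + 2x^-5 - 2x^-4 + 3x^-3 - 3x^-2 + 2x^-1 - 1 + x
<D> = -A^-13 + A^-9 - 2A^-5 + 3A^-1 - 3A^3 + 2A^7 - 2A^11 + A^15; writhe -3
components 1, writhe -3 (9 crossings)
3-colorings: 9 of 3^9, det 15 — tricolorable
note: V spans 7 powers of x: at least 7 crossings in any diagram


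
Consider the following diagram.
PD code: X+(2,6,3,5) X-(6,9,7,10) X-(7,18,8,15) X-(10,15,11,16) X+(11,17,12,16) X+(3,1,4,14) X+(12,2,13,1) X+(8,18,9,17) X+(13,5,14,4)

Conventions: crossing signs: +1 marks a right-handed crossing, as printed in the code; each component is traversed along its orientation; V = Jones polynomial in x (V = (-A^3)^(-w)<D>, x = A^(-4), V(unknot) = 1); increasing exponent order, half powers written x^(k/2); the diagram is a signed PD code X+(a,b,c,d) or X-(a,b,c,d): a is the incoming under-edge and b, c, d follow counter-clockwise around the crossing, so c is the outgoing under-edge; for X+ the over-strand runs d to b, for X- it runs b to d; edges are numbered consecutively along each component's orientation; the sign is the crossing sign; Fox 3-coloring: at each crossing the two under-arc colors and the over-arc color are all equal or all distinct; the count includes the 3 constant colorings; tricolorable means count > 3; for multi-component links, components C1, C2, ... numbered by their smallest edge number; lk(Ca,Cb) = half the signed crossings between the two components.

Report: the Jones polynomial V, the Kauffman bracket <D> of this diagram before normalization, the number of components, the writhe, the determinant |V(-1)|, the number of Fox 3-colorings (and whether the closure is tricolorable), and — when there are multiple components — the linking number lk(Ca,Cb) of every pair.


V = -x^(1/2) - x^(3/2) - x^(5/2) + x^(9/2)
<D> = -A^-9 + A^-1 + A^3 + A^7 (w = +3)
2 components over 9 crossings, w = +3
lk(C1,C2): 0
27 Fox colorings among 3^10, |V(-1)| = 0: tricolorable
why: |V(-1)| = 0: so tricolorable, since 3 divides 0


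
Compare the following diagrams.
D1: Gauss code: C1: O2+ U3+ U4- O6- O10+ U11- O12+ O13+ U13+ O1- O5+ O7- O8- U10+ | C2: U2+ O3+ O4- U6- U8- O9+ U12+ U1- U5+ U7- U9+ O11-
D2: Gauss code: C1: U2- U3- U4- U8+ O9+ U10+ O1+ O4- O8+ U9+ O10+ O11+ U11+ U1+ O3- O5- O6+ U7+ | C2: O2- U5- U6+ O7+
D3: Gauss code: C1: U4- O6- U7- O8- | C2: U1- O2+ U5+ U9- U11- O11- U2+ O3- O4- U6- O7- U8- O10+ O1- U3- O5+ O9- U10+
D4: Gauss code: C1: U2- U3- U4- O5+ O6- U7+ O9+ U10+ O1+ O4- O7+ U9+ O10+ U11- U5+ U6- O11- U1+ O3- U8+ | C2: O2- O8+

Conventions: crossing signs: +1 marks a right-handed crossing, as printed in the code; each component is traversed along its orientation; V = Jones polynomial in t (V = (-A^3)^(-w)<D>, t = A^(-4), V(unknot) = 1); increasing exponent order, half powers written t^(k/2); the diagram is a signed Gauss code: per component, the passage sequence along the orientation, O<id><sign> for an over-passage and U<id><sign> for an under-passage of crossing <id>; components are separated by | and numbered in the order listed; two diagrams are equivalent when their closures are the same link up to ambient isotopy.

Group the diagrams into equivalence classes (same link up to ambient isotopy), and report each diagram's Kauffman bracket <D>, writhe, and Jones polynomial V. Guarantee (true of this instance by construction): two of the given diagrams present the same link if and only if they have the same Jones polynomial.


equivalence classes: {D1} | {D2, D4} | {D3}
D1 (bracket A^5 + A^13; 13 crossings at w = +1): V = -t^(-5/2) - t^(-1/2)
V(D2) = -t^(1/2) - t^(3/2) - t^(5/2) + t^(9/2)  [11 crossings, <D> = -A^-9 + A^-1 + A^3 + A^7, w = +3]
V(D3) = -t^(-11/2) + t^(-9/2) - t^(-7/2) - t^(-3/2)  [11 crossings, <D> = A^-9 + A^-1 - A^3 + A^7, w = -5]
D4 (bracket -A^-15 + A^-7 + A^-3 + A; 11 crossings at w = +1): V = -t^(1/2) - t^(3/2) - t^(5/2) + t^(9/2)
observation: comparing 4 Jones polynomials yields 3 groups
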